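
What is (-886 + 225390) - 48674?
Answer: 175830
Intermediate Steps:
(-886 + 225390) - 48674 = 224504 - 48674 = 175830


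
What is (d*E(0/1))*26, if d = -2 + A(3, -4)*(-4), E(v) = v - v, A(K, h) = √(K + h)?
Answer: 0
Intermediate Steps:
E(v) = 0
d = -2 - 4*I (d = -2 + √(3 - 4)*(-4) = -2 + √(-1)*(-4) = -2 + I*(-4) = -2 - 4*I ≈ -2.0 - 4.0*I)
(d*E(0/1))*26 = ((-2 - 4*I)*0)*26 = 0*26 = 0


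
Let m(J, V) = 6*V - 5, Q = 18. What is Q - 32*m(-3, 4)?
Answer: -590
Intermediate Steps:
m(J, V) = -5 + 6*V
Q - 32*m(-3, 4) = 18 - 32*(-5 + 6*4) = 18 - 32*(-5 + 24) = 18 - 32*19 = 18 - 608 = -590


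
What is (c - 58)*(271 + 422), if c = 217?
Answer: 110187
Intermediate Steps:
(c - 58)*(271 + 422) = (217 - 58)*(271 + 422) = 159*693 = 110187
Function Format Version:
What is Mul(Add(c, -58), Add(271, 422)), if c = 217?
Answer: 110187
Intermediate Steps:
Mul(Add(c, -58), Add(271, 422)) = Mul(Add(217, -58), Add(271, 422)) = Mul(159, 693) = 110187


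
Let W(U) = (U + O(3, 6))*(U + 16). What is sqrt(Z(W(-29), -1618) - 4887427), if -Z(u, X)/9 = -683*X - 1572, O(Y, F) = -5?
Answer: 5*I*sqrt(592765) ≈ 3849.6*I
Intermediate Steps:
W(U) = (-5 + U)*(16 + U) (W(U) = (U - 5)*(U + 16) = (-5 + U)*(16 + U))
Z(u, X) = 14148 + 6147*X (Z(u, X) = -9*(-683*X - 1572) = -9*(-1572 - 683*X) = 14148 + 6147*X)
sqrt(Z(W(-29), -1618) - 4887427) = sqrt((14148 + 6147*(-1618)) - 4887427) = sqrt((14148 - 9945846) - 4887427) = sqrt(-9931698 - 4887427) = sqrt(-14819125) = 5*I*sqrt(592765)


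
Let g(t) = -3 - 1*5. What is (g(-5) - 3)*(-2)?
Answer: 22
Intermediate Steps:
g(t) = -8 (g(t) = -3 - 5 = -8)
(g(-5) - 3)*(-2) = (-8 - 3)*(-2) = -11*(-2) = 22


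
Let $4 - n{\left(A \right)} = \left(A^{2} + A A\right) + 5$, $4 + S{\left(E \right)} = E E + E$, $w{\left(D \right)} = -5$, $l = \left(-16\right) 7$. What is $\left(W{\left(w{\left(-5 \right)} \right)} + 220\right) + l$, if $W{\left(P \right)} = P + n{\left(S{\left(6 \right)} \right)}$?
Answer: $-2786$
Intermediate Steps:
$l = -112$
$S{\left(E \right)} = -4 + E + E^{2}$ ($S{\left(E \right)} = -4 + \left(E E + E\right) = -4 + \left(E^{2} + E\right) = -4 + \left(E + E^{2}\right) = -4 + E + E^{2}$)
$n{\left(A \right)} = -1 - 2 A^{2}$ ($n{\left(A \right)} = 4 - \left(\left(A^{2} + A A\right) + 5\right) = 4 - \left(\left(A^{2} + A^{2}\right) + 5\right) = 4 - \left(2 A^{2} + 5\right) = 4 - \left(5 + 2 A^{2}\right) = -1 - 2 A^{2}$)
$W{\left(P \right)} = -2889 + P$ ($W{\left(P \right)} = P - \left(1 + 2 \left(-4 + 6 + 6^{2}\right)^{2}\right) = P - \left(1 + 2 \left(-4 + 6 + 36\right)^{2}\right) = P - \left(1 + 2 \cdot 38^{2}\right) = P - 2889 = -2889 + P$)
$\left(W{\left(w{\left(-5 \right)} \right)} + 220\right) + l = \left(\left(-2889 - 5\right) + 220\right) - 112 = \left(-2894 + 220\right) - 112 = -2674 - 112 = -2786$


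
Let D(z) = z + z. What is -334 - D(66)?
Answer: -466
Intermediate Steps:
D(z) = 2*z
-334 - D(66) = -334 - 2*66 = -334 - 1*132 = -334 - 132 = -466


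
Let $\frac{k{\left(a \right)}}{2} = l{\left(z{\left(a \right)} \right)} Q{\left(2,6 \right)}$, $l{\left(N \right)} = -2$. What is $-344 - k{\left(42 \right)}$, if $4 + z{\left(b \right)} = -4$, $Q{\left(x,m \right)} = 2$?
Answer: $-336$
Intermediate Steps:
$z{\left(b \right)} = -8$ ($z{\left(b \right)} = -4 - 4 = -8$)
$k{\left(a \right)} = -8$ ($k{\left(a \right)} = 2 \left(\left(-2\right) 2\right) = 2 \left(-4\right) = -8$)
$-344 - k{\left(42 \right)} = -344 - -8 = -344 + 8 = -336$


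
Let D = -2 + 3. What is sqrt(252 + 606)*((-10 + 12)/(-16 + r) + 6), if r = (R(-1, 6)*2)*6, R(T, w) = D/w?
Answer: 41*sqrt(858)/7 ≈ 171.57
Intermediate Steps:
D = 1
R(T, w) = 1/w
r = 2 (r = (2/6)*6 = ((1/6)*2)*6 = (1/3)*6 = 2)
sqrt(252 + 606)*((-10 + 12)/(-16 + r) + 6) = sqrt(252 + 606)*((-10 + 12)/(-16 + 2) + 6) = sqrt(858)*(2/(-14) + 6) = sqrt(858)*(2*(-1/14) + 6) = sqrt(858)*(-1/7 + 6) = sqrt(858)*(41/7) = 41*sqrt(858)/7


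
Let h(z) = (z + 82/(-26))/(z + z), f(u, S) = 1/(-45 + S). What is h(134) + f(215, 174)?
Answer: 222913/449436 ≈ 0.49598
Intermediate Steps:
h(z) = (-41/13 + z)/(2*z) (h(z) = (z + 82*(-1/26))/((2*z)) = (z - 41/13)*(1/(2*z)) = (-41/13 + z)*(1/(2*z)) = (-41/13 + z)/(2*z))
h(134) + f(215, 174) = (1/26)*(-41 + 13*134)/134 + 1/(-45 + 174) = (1/26)*(1/134)*(-41 + 1742) + 1/129 = (1/26)*(1/134)*1701 + 1/129 = 1701/3484 + 1/129 = 222913/449436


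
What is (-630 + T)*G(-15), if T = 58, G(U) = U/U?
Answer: -572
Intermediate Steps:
G(U) = 1
(-630 + T)*G(-15) = (-630 + 58)*1 = -572*1 = -572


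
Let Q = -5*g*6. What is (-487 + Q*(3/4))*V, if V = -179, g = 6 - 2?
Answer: 103283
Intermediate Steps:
g = 4
Q = -120 (Q = -5*4*6 = -20*6 = -120)
(-487 + Q*(3/4))*V = (-487 - 360/4)*(-179) = (-487 - 120*¾)*(-179) = (-487 - 90)*(-179) = -577*(-179) = 103283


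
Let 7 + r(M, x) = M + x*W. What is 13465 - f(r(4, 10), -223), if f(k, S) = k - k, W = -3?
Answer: 13465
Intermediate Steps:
r(M, x) = -7 + M - 3*x (r(M, x) = -7 + (M + x*(-3)) = -7 + (M - 3*x) = -7 + M - 3*x)
f(k, S) = 0
13465 - f(r(4, 10), -223) = 13465 - 1*0 = 13465 + 0 = 13465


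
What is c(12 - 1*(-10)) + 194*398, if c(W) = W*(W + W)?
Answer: 78180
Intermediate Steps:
c(W) = 2*W**2 (c(W) = W*(2*W) = 2*W**2)
c(12 - 1*(-10)) + 194*398 = 2*(12 - 1*(-10))**2 + 194*398 = 2*(12 + 10)**2 + 77212 = 2*22**2 + 77212 = 2*484 + 77212 = 968 + 77212 = 78180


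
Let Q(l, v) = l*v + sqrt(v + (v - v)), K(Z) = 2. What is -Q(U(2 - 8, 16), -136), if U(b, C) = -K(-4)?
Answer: -272 - 2*I*sqrt(34) ≈ -272.0 - 11.662*I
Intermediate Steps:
U(b, C) = -2 (U(b, C) = -1*2 = -2)
Q(l, v) = sqrt(v) + l*v (Q(l, v) = l*v + sqrt(v + 0) = l*v + sqrt(v) = sqrt(v) + l*v)
-Q(U(2 - 8, 16), -136) = -(sqrt(-136) - 2*(-136)) = -(2*I*sqrt(34) + 272) = -(272 + 2*I*sqrt(34)) = -272 - 2*I*sqrt(34)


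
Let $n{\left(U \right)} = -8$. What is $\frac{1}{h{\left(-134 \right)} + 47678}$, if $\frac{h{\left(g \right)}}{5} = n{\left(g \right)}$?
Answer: $\frac{1}{47638} \approx 2.0992 \cdot 10^{-5}$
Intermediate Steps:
$h{\left(g \right)} = -40$ ($h{\left(g \right)} = 5 \left(-8\right) = -40$)
$\frac{1}{h{\left(-134 \right)} + 47678} = \frac{1}{-40 + 47678} = \frac{1}{47638}$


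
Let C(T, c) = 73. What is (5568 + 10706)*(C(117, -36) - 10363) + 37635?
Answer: -167421825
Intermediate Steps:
(5568 + 10706)*(C(117, -36) - 10363) + 37635 = (5568 + 10706)*(73 - 10363) + 37635 = 16274*(-10290) + 37635 = -167459460 + 37635 = -167421825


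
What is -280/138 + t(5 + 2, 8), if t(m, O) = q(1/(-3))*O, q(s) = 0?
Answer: -140/69 ≈ -2.0290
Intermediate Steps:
t(m, O) = 0 (t(m, O) = 0*O = 0)
-280/138 + t(5 + 2, 8) = -280/138 + 0 = -280*1/138 + 0 = -140/69 + 0 = -140/69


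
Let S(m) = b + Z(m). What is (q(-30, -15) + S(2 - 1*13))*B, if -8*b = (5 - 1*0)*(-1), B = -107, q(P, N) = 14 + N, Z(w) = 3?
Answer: -2247/8 ≈ -280.88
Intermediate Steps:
b = 5/8 (b = -(5 - 1*0)*(-1)/8 = -(5 + 0)*(-1)/8 = -5*(-1)/8 = -1/8*(-5) = 5/8 ≈ 0.62500)
S(m) = 29/8 (S(m) = 5/8 + 3 = 29/8)
(q(-30, -15) + S(2 - 1*13))*B = ((14 - 15) + 29/8)*(-107) = (-1 + 29/8)*(-107) = (21/8)*(-107) = -2247/8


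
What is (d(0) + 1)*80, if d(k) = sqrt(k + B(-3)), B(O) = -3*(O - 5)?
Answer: 80 + 160*sqrt(6) ≈ 471.92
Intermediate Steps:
B(O) = 15 - 3*O (B(O) = -3*(-5 + O) = 15 - 3*O)
d(k) = sqrt(24 + k) (d(k) = sqrt(k + (15 - 3*(-3))) = sqrt(k + (15 + 9)) = sqrt(k + 24) = sqrt(24 + k))
(d(0) + 1)*80 = (sqrt(24 + 0) + 1)*80 = (sqrt(24) + 1)*80 = (2*sqrt(6) + 1)*80 = (1 + 2*sqrt(6))*80 = 80 + 160*sqrt(6)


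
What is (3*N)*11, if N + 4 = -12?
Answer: -528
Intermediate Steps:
N = -16 (N = -4 - 12 = -16)
(3*N)*11 = (3*(-16))*11 = -48*11 = -528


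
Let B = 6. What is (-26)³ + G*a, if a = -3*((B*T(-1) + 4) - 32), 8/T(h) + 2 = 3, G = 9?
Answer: -18116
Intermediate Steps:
T(h) = 8 (T(h) = 8/(-2 + 3) = 8/1 = 8*1 = 8)
a = -60 (a = -3*((6*8 + 4) - 32) = -3*((48 + 4) - 32) = -3*(52 - 32) = -3*20 = -60)
(-26)³ + G*a = (-26)³ + 9*(-60) = -17576 - 540 = -18116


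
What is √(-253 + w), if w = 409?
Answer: 2*√39 ≈ 12.490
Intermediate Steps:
√(-253 + w) = √(-253 + 409) = √156 = 2*√39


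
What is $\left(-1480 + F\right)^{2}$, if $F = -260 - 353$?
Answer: $4380649$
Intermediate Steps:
$F = -613$ ($F = -260 - 353 = -613$)
$\left(-1480 + F\right)^{2} = \left(-1480 - 613\right)^{2} = \left(-2093\right)^{2} = 4380649$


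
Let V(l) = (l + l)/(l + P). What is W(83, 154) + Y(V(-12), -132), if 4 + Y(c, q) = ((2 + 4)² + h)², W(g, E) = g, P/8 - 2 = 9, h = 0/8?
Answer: 1375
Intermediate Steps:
h = 0 (h = 0*(⅛) = 0)
P = 88 (P = 16 + 8*9 = 16 + 72 = 88)
V(l) = 2*l/(88 + l) (V(l) = (l + l)/(l + 88) = (2*l)/(88 + l) = 2*l/(88 + l))
Y(c, q) = 1292 (Y(c, q) = -4 + ((2 + 4)² + 0)² = -4 + (6² + 0)² = -4 + (36 + 0)² = -4 + 36² = -4 + 1296 = 1292)
W(83, 154) + Y(V(-12), -132) = 83 + 1292 = 1375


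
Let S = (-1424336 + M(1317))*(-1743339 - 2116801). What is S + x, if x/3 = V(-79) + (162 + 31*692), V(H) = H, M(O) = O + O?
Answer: 5487968822885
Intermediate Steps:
M(O) = 2*O
S = 5487968758280 (S = (-1424336 + 2*1317)*(-1743339 - 2116801) = (-1424336 + 2634)*(-3860140) = -1421702*(-3860140) = 5487968758280)
x = 64605 (x = 3*(-79 + (162 + 31*692)) = 3*(-79 + (162 + 21452)) = 3*(-79 + 21614) = 3*21535 = 64605)
S + x = 5487968758280 + 64605 = 5487968822885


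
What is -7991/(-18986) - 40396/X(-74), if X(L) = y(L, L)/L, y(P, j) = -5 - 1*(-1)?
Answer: -14188723445/18986 ≈ -7.4733e+5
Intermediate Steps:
y(P, j) = -4 (y(P, j) = -5 + 1 = -4)
X(L) = -4/L
-7991/(-18986) - 40396/X(-74) = -7991/(-18986) - 40396/((-4/(-74))) = -7991*(-1/18986) - 40396/((-4*(-1/74))) = 7991/18986 - 40396/2/37 = 7991/18986 - 40396*37/2 = 7991/18986 - 747326 = -14188723445/18986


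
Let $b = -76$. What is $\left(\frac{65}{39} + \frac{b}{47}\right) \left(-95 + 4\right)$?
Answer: $- \frac{637}{141} \approx -4.5177$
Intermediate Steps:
$\left(\frac{65}{39} + \frac{b}{47}\right) \left(-95 + 4\right) = \left(\frac{65}{39} - \frac{76}{47}\right) \left(-95 + 4\right) = \left(65 \cdot \frac{1}{39} - \frac{76}{47}\right) \left(-91\right) = \left(\frac{5}{3} - \frac{76}{47}\right) \left(-91\right) = \frac{7}{141} \left(-91\right) = - \frac{637}{141}$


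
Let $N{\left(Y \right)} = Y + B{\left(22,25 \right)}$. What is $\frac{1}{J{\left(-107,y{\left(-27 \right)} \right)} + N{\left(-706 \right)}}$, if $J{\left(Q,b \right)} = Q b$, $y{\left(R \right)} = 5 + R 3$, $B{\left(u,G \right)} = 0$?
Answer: $\frac{1}{7426} \approx 0.00013466$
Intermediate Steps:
$y{\left(R \right)} = 5 + 3 R$
$N{\left(Y \right)} = Y$ ($N{\left(Y \right)} = Y + 0 = Y$)
$\frac{1}{J{\left(-107,y{\left(-27 \right)} \right)} + N{\left(-706 \right)}} = \frac{1}{- 107 \left(5 + 3 \left(-27\right)\right) - 706} = \frac{1}{- 107 \left(5 - 81\right) - 706} = \frac{1}{\left(-107\right) \left(-76\right) - 706} = \frac{1}{8132 - 706} = \frac{1}{7426}$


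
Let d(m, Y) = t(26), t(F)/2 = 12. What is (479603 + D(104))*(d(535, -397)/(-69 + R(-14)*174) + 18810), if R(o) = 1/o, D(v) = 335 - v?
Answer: 857425930948/95 ≈ 9.0255e+9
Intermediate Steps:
t(F) = 24 (t(F) = 2*12 = 24)
d(m, Y) = 24
(479603 + D(104))*(d(535, -397)/(-69 + R(-14)*174) + 18810) = (479603 + (335 - 1*104))*(24/(-69 + 174/(-14)) + 18810) = (479603 + (335 - 104))*(24/(-69 - 1/14*174) + 18810) = (479603 + 231)*(24/(-69 - 87/7) + 18810) = 479834*(24/(-570/7) + 18810) = 479834*(24*(-7/570) + 18810) = 479834*(-28/95 + 18810) = 479834*(1786922/95) = 857425930948/95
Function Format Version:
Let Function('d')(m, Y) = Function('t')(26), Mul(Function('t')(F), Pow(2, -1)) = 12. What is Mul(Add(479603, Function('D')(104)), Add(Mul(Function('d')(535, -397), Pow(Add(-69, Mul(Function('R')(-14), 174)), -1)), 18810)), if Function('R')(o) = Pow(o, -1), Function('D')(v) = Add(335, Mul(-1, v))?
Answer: Rational(857425930948, 95) ≈ 9.0255e+9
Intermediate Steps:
Function('t')(F) = 24 (Function('t')(F) = Mul(2, 12) = 24)
Function('d')(m, Y) = 24
Mul(Add(479603, Function('D')(104)), Add(Mul(Function('d')(535, -397), Pow(Add(-69, Mul(Function('R')(-14), 174)), -1)), 18810)) = Mul(Add(479603, Add(335, Mul(-1, 104))), Add(Mul(24, Pow(Add(-69, Mul(Pow(-14, -1), 174)), -1)), 18810)) = Mul(Add(479603, Add(335, -104)), Add(Mul(24, Pow(Add(-69, Mul(Rational(-1, 14), 174)), -1)), 18810)) = Mul(Add(479603, 231), Add(Mul(24, Pow(Add(-69, Rational(-87, 7)), -1)), 18810)) = Mul(479834, Add(Mul(24, Pow(Rational(-570, 7), -1)), 18810)) = Mul(479834, Add(Mul(24, Rational(-7, 570)), 18810)) = Mul(479834, Add(Rational(-28, 95), 18810)) = Mul(479834, Rational(1786922, 95)) = Rational(857425930948, 95)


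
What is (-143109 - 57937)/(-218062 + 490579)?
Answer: -201046/272517 ≈ -0.73774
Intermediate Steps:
(-143109 - 57937)/(-218062 + 490579) = -201046/272517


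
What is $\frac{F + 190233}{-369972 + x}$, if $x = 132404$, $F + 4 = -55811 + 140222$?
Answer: $- \frac{17165}{14848} \approx -1.156$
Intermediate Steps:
$F = 84407$ ($F = -4 + \left(-55811 + 140222\right) = -4 + 84411 = 84407$)
$\frac{F + 190233}{-369972 + x} = \frac{84407 + 190233}{-369972 + 132404} = \frac{274640}{-237568} = 274640 \left(- \frac{1}{237568}\right) = - \frac{17165}{14848}$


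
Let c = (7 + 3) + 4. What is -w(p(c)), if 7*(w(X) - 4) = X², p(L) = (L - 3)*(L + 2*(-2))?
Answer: -12128/7 ≈ -1732.6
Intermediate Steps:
c = 14 (c = 10 + 4 = 14)
p(L) = (-4 + L)*(-3 + L) (p(L) = (-3 + L)*(L - 4) = (-3 + L)*(-4 + L) = (-4 + L)*(-3 + L))
w(X) = 4 + X²/7
-w(p(c)) = -(4 + (12 + 14² - 7*14)²/7) = -(4 + (12 + 196 - 98)²/7) = -(4 + (⅐)*110²) = -(4 + (⅐)*12100) = -(4 + 12100/7) = -1*12128/7 = -12128/7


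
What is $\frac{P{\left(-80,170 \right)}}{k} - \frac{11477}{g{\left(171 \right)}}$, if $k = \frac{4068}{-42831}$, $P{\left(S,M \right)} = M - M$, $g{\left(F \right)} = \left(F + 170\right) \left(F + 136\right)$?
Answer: $- \frac{11477}{104687} \approx -0.10963$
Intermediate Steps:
$g{\left(F \right)} = \left(136 + F\right) \left(170 + F\right)$ ($g{\left(F \right)} = \left(170 + F\right) \left(136 + F\right) = \left(136 + F\right) \left(170 + F\right)$)
$P{\left(S,M \right)} = 0$
$k = - \frac{452}{4759}$ ($k = 4068 \left(- \frac{1}{42831}\right) = - \frac{452}{4759} \approx -0.094978$)
$\frac{P{\left(-80,170 \right)}}{k} - \frac{11477}{g{\left(171 \right)}} = \frac{0}{- \frac{452}{4759}} - \frac{11477}{23120 + 171^{2} + 306 \cdot 171} = 0 \left(- \frac{4759}{452}\right) - \frac{11477}{23120 + 29241 + 52326} = 0 - \frac{11477}{104687} = - \frac{11477}{104687}$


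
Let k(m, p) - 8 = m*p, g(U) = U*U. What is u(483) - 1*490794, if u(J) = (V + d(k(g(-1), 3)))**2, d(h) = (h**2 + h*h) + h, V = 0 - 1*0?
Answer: -426785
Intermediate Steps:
g(U) = U**2
V = 0 (V = 0 + 0 = 0)
k(m, p) = 8 + m*p
d(h) = h + 2*h**2 (d(h) = (h**2 + h**2) + h = 2*h**2 + h = h + 2*h**2)
u(J) = 64009 (u(J) = (0 + (8 + (-1)**2*3)*(1 + 2*(8 + (-1)**2*3)))**2 = (0 + (8 + 1*3)*(1 + 2*(8 + 1*3)))**2 = (0 + (8 + 3)*(1 + 2*(8 + 3)))**2 = (0 + 11*(1 + 2*11))**2 = (0 + 11*(1 + 22))**2 = (0 + 11*23)**2 = (0 + 253)**2 = 253**2 = 64009)
u(483) - 1*490794 = 64009 - 1*490794 = 64009 - 490794 = -426785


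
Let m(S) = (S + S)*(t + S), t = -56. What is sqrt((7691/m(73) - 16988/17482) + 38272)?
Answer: sqrt(18014868156161332894)/21695162 ≈ 195.64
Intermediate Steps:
m(S) = 2*S*(-56 + S) (m(S) = (S + S)*(-56 + S) = (2*S)*(-56 + S) = 2*S*(-56 + S))
sqrt((7691/m(73) - 16988/17482) + 38272) = sqrt((7691/((2*73*(-56 + 73))) - 16988/17482) + 38272) = sqrt((7691/((2*73*17)) - 16988*1/17482) + 38272) = sqrt((7691/2482 - 8494/8741) + 38272) = sqrt(46144923/21695162 + 38272) = sqrt(830363384987/21695162) = sqrt(18014868156161332894)/21695162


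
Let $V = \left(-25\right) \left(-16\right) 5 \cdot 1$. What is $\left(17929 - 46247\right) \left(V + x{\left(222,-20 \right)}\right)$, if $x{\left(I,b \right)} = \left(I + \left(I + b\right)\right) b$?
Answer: $183500640$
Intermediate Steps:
$x{\left(I,b \right)} = b \left(b + 2 I\right)$ ($x{\left(I,b \right)} = \left(b + 2 I\right) b = b \left(b + 2 I\right)$)
$V = 2000$ ($V = 400 \cdot 5 = 2000$)
$\left(17929 - 46247\right) \left(V + x{\left(222,-20 \right)}\right) = \left(17929 - 46247\right) \left(2000 - 20 \left(-20 + 2 \cdot 222\right)\right) = - 28318 \left(2000 - 20 \left(-20 + 444\right)\right) = - 28318 \left(2000 - 8480\right) = \left(-28318\right) \left(-6480\right) = 183500640$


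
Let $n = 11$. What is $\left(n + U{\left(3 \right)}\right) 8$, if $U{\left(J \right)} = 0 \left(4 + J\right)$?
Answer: $88$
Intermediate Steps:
$U{\left(J \right)} = 0$
$\left(n + U{\left(3 \right)}\right) 8 = \left(11 + 0\right) 8 = 11 \cdot 8 = 88$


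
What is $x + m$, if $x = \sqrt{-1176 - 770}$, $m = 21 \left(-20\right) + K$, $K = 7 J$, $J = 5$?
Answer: $-385 + i \sqrt{1946} \approx -385.0 + 44.113 i$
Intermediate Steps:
$K = 35$ ($K = 7 \cdot 5 = 35$)
$m = -385$ ($m = 21 \left(-20\right) + 35 = -420 + 35 = -385$)
$x = i \sqrt{1946}$ ($x = \sqrt{-1946} = i \sqrt{1946} \approx 44.113 i$)
$x + m = i \sqrt{1946} - 385 = -385 + i \sqrt{1946}$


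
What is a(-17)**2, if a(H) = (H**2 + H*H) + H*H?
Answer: 751689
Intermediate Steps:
a(H) = 3*H**2 (a(H) = (H**2 + H**2) + H**2 = 2*H**2 + H**2 = 3*H**2)
a(-17)**2 = (3*(-17)**2)**2 = (3*289)**2 = 867**2 = 751689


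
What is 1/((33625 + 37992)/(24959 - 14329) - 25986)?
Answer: -10630/276159563 ≈ -3.8492e-5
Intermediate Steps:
1/((33625 + 37992)/(24959 - 14329) - 25986) = 1/(71617/10630 - 25986) = 1/(-276159563/10630) = -10630/276159563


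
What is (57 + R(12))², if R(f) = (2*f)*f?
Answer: 119025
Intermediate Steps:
R(f) = 2*f²
(57 + R(12))² = (57 + 2*12²)² = (57 + 2*144)² = (57 + 288)² = 345² = 119025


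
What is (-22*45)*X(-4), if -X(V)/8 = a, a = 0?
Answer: 0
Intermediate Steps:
X(V) = 0 (X(V) = -8*0 = 0)
(-22*45)*X(-4) = -22*45*0 = -990*0 = 0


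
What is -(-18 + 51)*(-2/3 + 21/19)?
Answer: -275/19 ≈ -14.474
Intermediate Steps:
-(-18 + 51)*(-2/3 + 21/19) = -33*(-2*⅓ + 21*(1/19)) = -33*(-⅔ + 21/19) = -33*25/57 = -1*275/19 = -275/19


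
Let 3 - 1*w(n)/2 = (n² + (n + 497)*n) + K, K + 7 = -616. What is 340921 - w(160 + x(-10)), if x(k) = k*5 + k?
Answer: 479069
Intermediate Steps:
K = -623 (K = -7 - 616 = -623)
x(k) = 6*k (x(k) = 5*k + k = 6*k)
w(n) = 1252 - 2*n² - 2*n*(497 + n) (w(n) = 6 - 2*((n² + (n + 497)*n) - 623) = 6 - 2*((n² + (497 + n)*n) - 623) = 6 - 2*((n² + n*(497 + n)) - 623) = 6 - 2*(-623 + n² + n*(497 + n)) = 6 + (1246 - 2*n² - 2*n*(497 + n)) = 1252 - 2*n² - 2*n*(497 + n))
340921 - w(160 + x(-10)) = 340921 - (1252 - 994*(160 + 6*(-10)) - 4*(160 + 6*(-10))²) = 340921 - (1252 - 994*(160 - 60) - 4*(160 - 60)²) = 340921 - (1252 - 994*100 - 4*100²) = 340921 - (1252 - 99400 - 4*10000) = 340921 - (1252 - 99400 - 40000) = 340921 - 1*(-138148) = 340921 + 138148 = 479069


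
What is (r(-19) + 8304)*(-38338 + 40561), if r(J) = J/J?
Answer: 18462015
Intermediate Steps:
r(J) = 1
(r(-19) + 8304)*(-38338 + 40561) = (1 + 8304)*(-38338 + 40561) = 8305*2223 = 18462015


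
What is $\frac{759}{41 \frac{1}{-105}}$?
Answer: $- \frac{79695}{41} \approx -1943.8$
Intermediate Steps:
$\frac{759}{41 \frac{1}{-105}} = \frac{759}{41 \left(- \frac{1}{105}\right)} = \frac{759}{- \frac{41}{105}} = 759 \left(- \frac{105}{41}\right) = - \frac{79695}{41}$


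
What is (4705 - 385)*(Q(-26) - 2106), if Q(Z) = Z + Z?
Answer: -9322560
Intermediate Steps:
Q(Z) = 2*Z
(4705 - 385)*(Q(-26) - 2106) = (4705 - 385)*(2*(-26) - 2106) = 4320*(-52 - 2106) = 4320*(-2158) = -9322560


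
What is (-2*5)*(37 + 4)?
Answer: -410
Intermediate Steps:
(-2*5)*(37 + 4) = -10*41 = -410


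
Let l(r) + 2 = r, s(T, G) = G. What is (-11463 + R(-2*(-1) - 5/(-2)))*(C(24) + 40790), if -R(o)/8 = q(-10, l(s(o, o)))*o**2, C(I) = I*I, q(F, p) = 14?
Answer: -567996546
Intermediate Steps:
l(r) = -2 + r
C(I) = I**2
R(o) = -112*o**2
(-11463 + R(-2*(-1) - 5/(-2)))*(C(24) + 40790) = (-11463 - 112*(-2*(-1) - 5/(-2))**2)*(24**2 + 40790) = (-11463 - 112*(2 - 5*(-1/2))**2)*(576 + 40790) = (-11463 - 112*(2 + 5/2)**2)*41366 = (-11463 - 112*(9/2)**2)*41366 = (-11463 - 112*81/4)*41366 = (-11463 - 2268)*41366 = -13731*41366 = -567996546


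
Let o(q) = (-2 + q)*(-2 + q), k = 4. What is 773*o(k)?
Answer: 3092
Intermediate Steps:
o(q) = (-2 + q)²
773*o(k) = 773*(-2 + 4)² = 773*2² = 773*4 = 3092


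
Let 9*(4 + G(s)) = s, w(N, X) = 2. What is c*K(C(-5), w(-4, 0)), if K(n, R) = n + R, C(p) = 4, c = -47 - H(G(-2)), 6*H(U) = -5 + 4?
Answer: -281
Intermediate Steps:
G(s) = -4 + s/9
H(U) = -⅙ (H(U) = (-5 + 4)/6 = (⅙)*(-1) = -⅙)
c = -281/6 (c = -47 - 1*(-⅙) = -47 + ⅙ = -281/6 ≈ -46.833)
K(n, R) = R + n
c*K(C(-5), w(-4, 0)) = -281*(2 + 4)/6 = -281/6*6 = -281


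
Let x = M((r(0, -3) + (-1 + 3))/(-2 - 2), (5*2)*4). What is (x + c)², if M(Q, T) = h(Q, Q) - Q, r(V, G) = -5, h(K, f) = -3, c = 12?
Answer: 1089/16 ≈ 68.063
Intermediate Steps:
M(Q, T) = -3 - Q
x = -15/4 (x = -3 - (-5 + (-1 + 3))/(-2 - 2) = -3 - (-5 + 2)/(-4) = -3 - (-3)*(-1)/4 = -3 - 1*¾ = -3 - ¾ = -15/4 ≈ -3.7500)
(x + c)² = (-15/4 + 12)² = (33/4)² = 1089/16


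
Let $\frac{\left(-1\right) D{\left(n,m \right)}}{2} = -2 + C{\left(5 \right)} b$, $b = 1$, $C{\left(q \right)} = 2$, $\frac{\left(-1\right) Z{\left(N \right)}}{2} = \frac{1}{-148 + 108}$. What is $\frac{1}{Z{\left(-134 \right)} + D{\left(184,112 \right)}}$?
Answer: $20$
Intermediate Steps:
$Z{\left(N \right)} = \frac{1}{20}$ ($Z{\left(N \right)} = - \frac{2}{-148 + 108} = - \frac{2}{-40} = \left(-2\right) \left(- \frac{1}{40}\right) = \frac{1}{20}$)
$D{\left(n,m \right)} = 0$ ($D{\left(n,m \right)} = - 2 \left(-2 + 2 \cdot 1\right) = - 2 \left(-2 + 2\right) = \left(-2\right) 0 = 0$)
$\frac{1}{Z{\left(-134 \right)} + D{\left(184,112 \right)}} = \frac{1}{\frac{1}{20} + 0} = \frac{1}{\frac{1}{20}} = 20$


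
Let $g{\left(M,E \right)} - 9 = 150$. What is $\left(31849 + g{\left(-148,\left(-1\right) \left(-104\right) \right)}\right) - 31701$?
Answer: $307$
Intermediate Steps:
$g{\left(M,E \right)} = 159$ ($g{\left(M,E \right)} = 9 + 150 = 159$)
$\left(31849 + g{\left(-148,\left(-1\right) \left(-104\right) \right)}\right) - 31701 = \left(31849 + 159\right) - 31701 = 32008 - 31701 = 307$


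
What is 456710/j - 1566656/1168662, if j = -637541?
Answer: -7030032362/3417752019 ≈ -2.0569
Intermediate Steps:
456710/j - 1566656/1168662 = 456710/(-637541) - 1566656/1168662 = 456710*(-1/637541) - 1566656*1/1168662 = -4190/5849 - 783328/584331 = -7030032362/3417752019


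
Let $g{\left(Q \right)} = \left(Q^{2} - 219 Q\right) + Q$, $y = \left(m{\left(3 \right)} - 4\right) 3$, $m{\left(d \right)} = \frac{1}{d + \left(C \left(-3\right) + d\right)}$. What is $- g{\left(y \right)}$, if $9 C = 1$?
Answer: $- \frac{760695}{289} \approx -2632.2$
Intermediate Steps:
$C = \frac{1}{9}$ ($C = \frac{1}{9} \cdot 1 = \frac{1}{9} \approx 0.11111$)
$m{\left(d \right)} = \frac{1}{- \frac{1}{3} + 2 d}$ ($m{\left(d \right)} = \frac{1}{d + \left(\frac{1}{9} \left(-3\right) + d\right)} = \frac{1}{d + \left(- \frac{1}{3} + d\right)} = \frac{1}{- \frac{1}{3} + 2 d}$)
$y = - \frac{195}{17}$ ($y = \left(\frac{3}{-1 + 6 \cdot 3} - 4\right) 3 = \left(\frac{3}{-1 + 18} - 4\right) 3 = \left(\frac{3}{17} - 4\right) 3 = \left(- \frac{65}{17}\right) 3 = - \frac{195}{17} \approx -11.471$)
$g{\left(Q \right)} = Q^{2} - 218 Q$
$- g{\left(y \right)} = - \frac{\left(-195\right) \left(-218 - \frac{195}{17}\right)}{17} = - \frac{\left(-195\right) \left(-3901\right)}{17 \cdot 17} = \left(-1\right) \frac{760695}{289} = - \frac{760695}{289}$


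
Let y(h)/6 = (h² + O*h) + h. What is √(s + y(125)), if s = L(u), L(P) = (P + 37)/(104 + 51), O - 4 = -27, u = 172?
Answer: √1855963645/155 ≈ 277.94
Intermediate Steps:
O = -23 (O = 4 - 27 = -23)
y(h) = -132*h + 6*h² (y(h) = 6*((h² - 23*h) + h) = 6*(h² - 22*h) = -132*h + 6*h²)
L(P) = 37/155 + P/155 (L(P) = (37 + P)/155 = (37 + P)*(1/155) = 37/155 + P/155)
s = 209/155 (s = 37/155 + (1/155)*172 = 37/155 + 172/155 = 209/155 ≈ 1.3484)
√(s + y(125)) = √(209/155 + 6*125*(-22 + 125)) = √(209/155 + 6*125*103) = √(209/155 + 77250) = √(11973959/155) = √1855963645/155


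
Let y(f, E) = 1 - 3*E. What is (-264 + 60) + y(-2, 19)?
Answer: -260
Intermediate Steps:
(-264 + 60) + y(-2, 19) = (-264 + 60) + (1 - 3*19) = -204 + (1 - 57) = -204 - 56 = -260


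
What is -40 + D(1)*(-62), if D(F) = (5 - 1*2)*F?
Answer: -226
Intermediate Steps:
D(F) = 3*F (D(F) = (5 - 2)*F = 3*F)
-40 + D(1)*(-62) = -40 + (3*1)*(-62) = -40 + 3*(-62) = -40 - 186 = -226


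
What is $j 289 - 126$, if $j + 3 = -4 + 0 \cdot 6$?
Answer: $-2149$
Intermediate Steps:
$j = -7$ ($j = -3 + \left(-4 + 0 \cdot 6\right) = -3 + \left(-4 + 0\right) = -3 - 4 = -7$)
$j 289 - 126 = \left(-7\right) 289 - 126 = -2023 - 126 = -2149$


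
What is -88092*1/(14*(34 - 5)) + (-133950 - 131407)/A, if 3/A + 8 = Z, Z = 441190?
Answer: -23765358722860/609 ≈ -3.9024e+10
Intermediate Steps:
A = 3/441182 (A = 3/(-8 + 441190) = 3/441182 ≈ 6.7999e-6)
-88092*1/(14*(34 - 5)) + (-133950 - 131407)/A = -88092*1/(14*(34 - 5)) + (-133950 - 131407)/(3/441182) = -88092/(14*29) - 265357*441182/3 = -88092/406 - 117070731974/3 = -88092*1/406 - 117070731974/3 = -44046/203 - 117070731974/3 = -23765358722860/609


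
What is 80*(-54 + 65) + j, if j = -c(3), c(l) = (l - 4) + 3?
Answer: 878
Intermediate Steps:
c(l) = -1 + l (c(l) = (-4 + l) + 3 = -1 + l)
j = -2 (j = -(-1 + 3) = -1*2 = -2)
80*(-54 + 65) + j = 80*(-54 + 65) - 2 = 80*11 - 2 = 880 - 2 = 878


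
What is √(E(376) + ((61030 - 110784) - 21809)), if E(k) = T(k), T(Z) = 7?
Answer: 2*I*√17889 ≈ 267.5*I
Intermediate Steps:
E(k) = 7
√(E(376) + ((61030 - 110784) - 21809)) = √(7 + ((61030 - 110784) - 21809)) = √(7 + (-49754 - 21809)) = √(7 - 71563) = √(-71556) = 2*I*√17889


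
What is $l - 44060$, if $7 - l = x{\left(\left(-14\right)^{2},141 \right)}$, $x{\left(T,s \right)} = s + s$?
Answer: $-44335$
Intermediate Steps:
$x{\left(T,s \right)} = 2 s$
$l = -275$ ($l = 7 - 2 \cdot 141 = 7 - 282 = -275$)
$l - 44060 = -275 - 44060 = -44335$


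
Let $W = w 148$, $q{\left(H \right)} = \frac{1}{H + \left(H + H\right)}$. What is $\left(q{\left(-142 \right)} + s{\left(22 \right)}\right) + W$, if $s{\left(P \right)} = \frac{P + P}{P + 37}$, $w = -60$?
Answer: $- \frac{223171235}{25134} \approx -8879.3$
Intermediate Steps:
$s{\left(P \right)} = \frac{2 P}{37 + P}$
$q{\left(H \right)} = \frac{1}{3 H}$ ($q{\left(H \right)} = \frac{1}{H + 2 H} = \frac{1}{3 H}$)
$W = -8880$ ($W = \left(-60\right) 148 = -8880$)
$\left(q{\left(-142 \right)} + s{\left(22 \right)}\right) + W = \left(\frac{1}{3 \left(-142\right)} + 2 \cdot 22 \frac{1}{37 + 22}\right) - 8880 = \left(\frac{1}{3} \left(- \frac{1}{142}\right) + 2 \cdot 22 \cdot \frac{1}{59}\right) - 8880 = \left(- \frac{1}{426} + 2 \cdot 22 \cdot \frac{1}{59}\right) - 8880 = \left(- \frac{1}{426} + \frac{44}{59}\right) - 8880 = \frac{18685}{25134} - 8880 = - \frac{223171235}{25134}$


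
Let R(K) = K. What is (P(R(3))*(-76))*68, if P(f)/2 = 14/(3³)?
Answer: -144704/27 ≈ -5359.4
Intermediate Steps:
P(f) = 28/27 (P(f) = 2*(14/(3³)) = 2*(14/27) = 28/27)
(P(R(3))*(-76))*68 = ((28/27)*(-76))*68 = -2128/27*68 = -144704/27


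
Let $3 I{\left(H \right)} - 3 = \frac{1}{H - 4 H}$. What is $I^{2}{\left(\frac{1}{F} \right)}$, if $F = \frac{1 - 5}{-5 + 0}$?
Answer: $\frac{1681}{2025} \approx 0.83012$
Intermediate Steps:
$F = \frac{4}{5}$ ($F = \frac{1}{-5} \left(-4\right) = \left(- \frac{1}{5}\right) \left(-4\right) = \frac{4}{5} \approx 0.8$)
$I{\left(H \right)} = 1 - \frac{1}{9 H}$ ($I{\left(H \right)} = 1 + \frac{1}{3 \left(H - 4 H\right)} = 1 + \frac{1}{3 \left(- 3 H\right)} = 1 + \frac{\left(- \frac{1}{3}\right) \frac{1}{H}}{3} = 1 - \frac{1}{9 H}$)
$I^{2}{\left(\frac{1}{F} \right)} = \left(\frac{- \frac{1}{9} + \frac{1}{\frac{4}{5}}}{\frac{1}{\frac{4}{5}}}\right)^{2} = \left(\frac{- \frac{1}{9} + \frac{5}{4}}{\frac{5}{4}}\right)^{2} = \left(\frac{4}{5} \cdot \frac{41}{36}\right)^{2} = \left(\frac{41}{45}\right)^{2} = \frac{1681}{2025}$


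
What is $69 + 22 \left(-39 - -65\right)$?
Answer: $641$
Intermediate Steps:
$69 + 22 \left(-39 - -65\right) = 69 + 22 \left(-39 + 65\right) = 69 + 22 \cdot 26 = 69 + 572 = 641$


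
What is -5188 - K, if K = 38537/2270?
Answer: -11815297/2270 ≈ -5205.0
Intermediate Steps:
K = 38537/2270 (K = 38537*(1/2270) = 38537/2270 ≈ 16.977)
-5188 - K = -5188 - 1*38537/2270 = -5188 - 38537/2270 = -11815297/2270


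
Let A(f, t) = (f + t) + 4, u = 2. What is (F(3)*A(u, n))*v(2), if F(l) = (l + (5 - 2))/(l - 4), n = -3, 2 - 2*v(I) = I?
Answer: 0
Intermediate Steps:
v(I) = 1 - I/2
A(f, t) = 4 + f + t
F(l) = (3 + l)/(-4 + l) (F(l) = (l + 3)/(-4 + l) = (3 + l)/(-4 + l))
(F(3)*A(u, n))*v(2) = (((3 + 3)/(-4 + 3))*(4 + 2 - 3))*(1 - 1/2*2) = ((6/(-1))*3)*(1 - 1) = (-1*6*3)*0 = -6*3*0 = -18*0 = 0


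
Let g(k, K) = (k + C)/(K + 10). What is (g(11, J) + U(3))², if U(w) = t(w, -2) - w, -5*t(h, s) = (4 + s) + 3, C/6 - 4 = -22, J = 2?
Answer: 21025/144 ≈ 146.01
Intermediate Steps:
C = -108 (C = 24 + 6*(-22) = 24 - 132 = -108)
t(h, s) = -7/5 - s/5 (t(h, s) = -((4 + s) + 3)/5 = -(7 + s)/5 = -7/5 - s/5)
g(k, K) = (-108 + k)/(10 + K) (g(k, K) = (k - 108)/(K + 10) = (-108 + k)/(10 + K))
U(w) = -1 - w (U(w) = (-7/5 - ⅕*(-2)) - w = (-7/5 + ⅖) - w = -1 - w)
(g(11, J) + U(3))² = ((-108 + 11)/(10 + 2) + (-1 - 1*3))² = (-97/12 + (-1 - 3))² = ((1/12)*(-97) - 4)² = (-97/12 - 4)² = (-145/12)² = 21025/144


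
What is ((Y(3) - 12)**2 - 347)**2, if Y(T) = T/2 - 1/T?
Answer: 68343289/1296 ≈ 52734.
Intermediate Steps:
Y(T) = T/2 - 1/T (Y(T) = T*(1/2) - 1/T = T/2 - 1/T)
((Y(3) - 12)**2 - 347)**2 = ((((1/2)*3 - 1/3) - 12)**2 - 347)**2 = (((3/2 - 1*1/3) - 12)**2 - 347)**2 = (((3/2 - 1/3) - 12)**2 - 347)**2 = ((7/6 - 12)**2 - 347)**2 = ((-65/6)**2 - 347)**2 = (4225/36 - 347)**2 = (-8267/36)**2 = 68343289/1296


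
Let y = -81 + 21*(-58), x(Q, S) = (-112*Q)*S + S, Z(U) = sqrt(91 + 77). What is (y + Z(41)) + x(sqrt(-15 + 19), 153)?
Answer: -35418 + 2*sqrt(42) ≈ -35405.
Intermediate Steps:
Z(U) = 2*sqrt(42) (Z(U) = sqrt(168) = 2*sqrt(42))
x(Q, S) = S - 112*Q*S (x(Q, S) = -112*Q*S + S = S - 112*Q*S)
y = -1299 (y = -81 - 1218 = -1299)
(y + Z(41)) + x(sqrt(-15 + 19), 153) = (-1299 + 2*sqrt(42)) + 153*(1 - 112*sqrt(-15 + 19)) = (-1299 + 2*sqrt(42)) + 153*(1 - 112*sqrt(4)) = (-1299 + 2*sqrt(42)) + 153*(1 - 112*2) = (-1299 + 2*sqrt(42)) + 153*(1 - 224) = (-1299 + 2*sqrt(42)) + 153*(-223) = (-1299 + 2*sqrt(42)) - 34119 = -35418 + 2*sqrt(42)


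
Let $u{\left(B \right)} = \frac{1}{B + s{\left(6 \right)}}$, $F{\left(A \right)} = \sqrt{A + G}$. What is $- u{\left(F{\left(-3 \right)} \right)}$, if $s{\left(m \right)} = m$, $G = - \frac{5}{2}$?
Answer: $- \frac{12}{83} + \frac{i \sqrt{22}}{83} \approx -0.14458 + 0.056511 i$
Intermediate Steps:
$G = - \frac{5}{2}$ ($G = \left(-5\right) \frac{1}{2} = - \frac{5}{2} \approx -2.5$)
$F{\left(A \right)} = \sqrt{- \frac{5}{2} + A}$ ($F{\left(A \right)} = \sqrt{A - \frac{5}{2}} = \sqrt{- \frac{5}{2} + A}$)
$u{\left(B \right)} = \frac{1}{6 + B}$ ($u{\left(B \right)} = \frac{1}{B + 6} = \frac{1}{6 + B}$)
$- u{\left(F{\left(-3 \right)} \right)} = - \frac{1}{6 + \frac{\sqrt{-10 + 4 \left(-3\right)}}{2}} = - \frac{1}{6 + \frac{\sqrt{-10 - 12}}{2}} = - \frac{1}{6 + \frac{\sqrt{-22}}{2}} = - \frac{1}{6 + \frac{i \sqrt{22}}{2}}$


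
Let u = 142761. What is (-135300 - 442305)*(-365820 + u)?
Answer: 128839993695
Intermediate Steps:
(-135300 - 442305)*(-365820 + u) = (-135300 - 442305)*(-365820 + 142761) = -577605*(-223059) = 128839993695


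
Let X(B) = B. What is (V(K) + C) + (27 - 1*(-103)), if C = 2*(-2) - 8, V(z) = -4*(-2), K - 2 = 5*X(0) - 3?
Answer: 126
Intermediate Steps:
K = -1 (K = 2 + (5*0 - 3) = 2 + (0 - 3) = 2 - 3 = -1)
V(z) = 8
C = -12 (C = -4 - 8 = -12)
(V(K) + C) + (27 - 1*(-103)) = (8 - 12) + (27 - 1*(-103)) = -4 + (27 + 103) = -4 + 130 = 126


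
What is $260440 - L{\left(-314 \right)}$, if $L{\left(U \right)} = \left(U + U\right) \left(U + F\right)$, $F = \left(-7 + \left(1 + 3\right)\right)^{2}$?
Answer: $68900$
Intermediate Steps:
$F = 9$ ($F = \left(-7 + 4\right)^{2} = \left(-3\right)^{2} = 9$)
$L{\left(U \right)} = 2 U \left(9 + U\right)$ ($L{\left(U \right)} = \left(U + U\right) \left(U + 9\right) = 2 U \left(9 + U\right)$)
$260440 - L{\left(-314 \right)} = 260440 - 2 \left(-314\right) \left(9 - 314\right) = 260440 - 2 \left(-314\right) \left(-305\right) = 260440 - 191540 = 68900$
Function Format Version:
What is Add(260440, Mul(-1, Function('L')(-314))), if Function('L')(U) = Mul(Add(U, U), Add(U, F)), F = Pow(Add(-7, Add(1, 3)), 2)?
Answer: 68900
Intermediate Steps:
F = 9 (F = Pow(Add(-7, 4), 2) = Pow(-3, 2) = 9)
Function('L')(U) = Mul(2, U, Add(9, U)) (Function('L')(U) = Mul(Add(U, U), Add(U, 9)) = Mul(Mul(2, U), Add(9, U)) = Mul(2, U, Add(9, U)))
Add(260440, Mul(-1, Function('L')(-314))) = Add(260440, Mul(-1, Mul(2, -314, Add(9, -314)))) = Add(260440, Mul(-1, Mul(2, -314, -305))) = Add(260440, Mul(-1, 191540)) = Add(260440, -191540) = 68900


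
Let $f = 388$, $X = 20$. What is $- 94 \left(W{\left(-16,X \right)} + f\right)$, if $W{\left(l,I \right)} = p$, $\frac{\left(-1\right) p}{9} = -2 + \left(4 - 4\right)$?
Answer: $-38164$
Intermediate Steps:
$p = 18$ ($p = - 9 \left(-2 + \left(4 - 4\right)\right) = - 9 \left(-2 + 0\right) = \left(-9\right) \left(-2\right) = 18$)
$W{\left(l,I \right)} = 18$
$- 94 \left(W{\left(-16,X \right)} + f\right) = - 94 \left(18 + 388\right) = \left(-94\right) 406 = -38164$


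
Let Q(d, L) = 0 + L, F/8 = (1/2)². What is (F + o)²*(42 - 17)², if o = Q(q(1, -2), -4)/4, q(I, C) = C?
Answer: 625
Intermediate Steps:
F = 2 (F = 8*(1/2)² = 8*(½)² = 8*(¼) = 2)
Q(d, L) = L
o = -1 (o = -4/4 = -4*¼ = -1)
(F + o)²*(42 - 17)² = (2 - 1)²*(42 - 17)² = 1²*25² = 1*625 = 625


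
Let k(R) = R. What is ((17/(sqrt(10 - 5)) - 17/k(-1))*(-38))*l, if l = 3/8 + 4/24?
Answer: -4199/12 - 4199*sqrt(5)/60 ≈ -506.40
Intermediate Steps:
l = 13/24 (l = 3*(1/8) + 4*(1/24) = 3/8 + 1/6 = 13/24 ≈ 0.54167)
((17/(sqrt(10 - 5)) - 17/k(-1))*(-38))*l = ((17/(sqrt(10 - 5)) - 17/(-1))*(-38))*(13/24) = ((17/(sqrt(5)) - 17*(-1))*(-38))*(13/24) = ((17*(sqrt(5)/5) + 17)*(-38))*(13/24) = ((17*sqrt(5)/5 + 17)*(-38))*(13/24) = ((17 + 17*sqrt(5)/5)*(-38))*(13/24) = (-646 - 646*sqrt(5)/5)*(13/24) = -4199/12 - 4199*sqrt(5)/60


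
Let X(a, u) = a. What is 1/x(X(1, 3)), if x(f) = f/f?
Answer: 1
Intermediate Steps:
x(f) = 1
1/x(X(1, 3)) = 1/1 = 1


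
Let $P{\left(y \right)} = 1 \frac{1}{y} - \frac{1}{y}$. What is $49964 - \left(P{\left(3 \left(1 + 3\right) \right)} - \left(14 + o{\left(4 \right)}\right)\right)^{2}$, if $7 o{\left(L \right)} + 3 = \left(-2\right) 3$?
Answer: $\frac{2440315}{49} \approx 49802.0$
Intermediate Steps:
$o{\left(L \right)} = - \frac{9}{7}$ ($o{\left(L \right)} = - \frac{3}{7} + \frac{\left(-2\right) 3}{7} = - \frac{3}{7} + \frac{1}{7} \left(-6\right) = - \frac{3}{7} - \frac{6}{7} = - \frac{9}{7}$)
$P{\left(y \right)} = 0$ ($P{\left(y \right)} = \frac{1}{y} - \frac{1}{y} = 0$)
$49964 - \left(P{\left(3 \left(1 + 3\right) \right)} - \left(14 + o{\left(4 \right)}\right)\right)^{2} = 49964 - \left(0 - \frac{89}{7}\right)^{2} = 49964 - \left(- \frac{89}{7}\right)^{2} = 49964 - \frac{7921}{49} = \frac{2440315}{49}$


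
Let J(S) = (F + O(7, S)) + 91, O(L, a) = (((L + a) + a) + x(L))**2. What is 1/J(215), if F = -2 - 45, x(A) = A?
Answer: 1/197180 ≈ 5.0715e-6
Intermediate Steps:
O(L, a) = (2*L + 2*a)**2 (O(L, a) = (((L + a) + a) + L)**2 = ((L + 2*a) + L)**2 = (2*L + 2*a)**2)
F = -47
J(S) = 44 + 4*(7 + S)**2 (J(S) = (-47 + 4*(7 + S)**2) + 91 = 44 + 4*(7 + S)**2)
1/J(215) = 1/(44 + 4*(7 + 215)**2) = 1/(44 + 4*222**2) = 1/(44 + 4*49284) = 1/(44 + 197136) = 1/197180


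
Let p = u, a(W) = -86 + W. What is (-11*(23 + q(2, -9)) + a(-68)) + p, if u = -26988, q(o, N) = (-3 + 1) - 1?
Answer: -27362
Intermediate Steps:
q(o, N) = -3 (q(o, N) = -2 - 1 = -3)
p = -26988
(-11*(23 + q(2, -9)) + a(-68)) + p = (-11*(23 - 3) + (-86 - 68)) - 26988 = (-11*20 - 154) - 26988 = (-220 - 154) - 26988 = -374 - 26988 = -27362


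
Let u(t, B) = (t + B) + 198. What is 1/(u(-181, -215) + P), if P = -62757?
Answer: -1/62955 ≈ -1.5884e-5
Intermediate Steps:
u(t, B) = 198 + B + t (u(t, B) = (B + t) + 198 = 198 + B + t)
1/(u(-181, -215) + P) = 1/((198 - 215 - 181) - 62757) = 1/(-198 - 62757) = 1/(-62955) = -1/62955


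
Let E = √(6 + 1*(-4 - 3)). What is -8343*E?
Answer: -8343*I ≈ -8343.0*I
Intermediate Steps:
E = I (E = √(6 + 1*(-7)) = √(6 - 7) = √(-1) = I ≈ 1.0*I)
-8343*E = -8343*I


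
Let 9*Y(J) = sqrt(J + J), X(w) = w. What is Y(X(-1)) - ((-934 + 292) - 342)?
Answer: 984 + I*sqrt(2)/9 ≈ 984.0 + 0.15713*I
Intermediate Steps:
Y(J) = sqrt(2)*sqrt(J)/9 (Y(J) = sqrt(J + J)/9 = sqrt(2*J)/9 = (sqrt(2)*sqrt(J))/9 = sqrt(2)*sqrt(J)/9)
Y(X(-1)) - ((-934 + 292) - 342) = sqrt(2)*sqrt(-1)/9 - ((-934 + 292) - 342) = sqrt(2)*I/9 - (-642 - 342) = I*sqrt(2)/9 - 1*(-984) = I*sqrt(2)/9 + 984 = 984 + I*sqrt(2)/9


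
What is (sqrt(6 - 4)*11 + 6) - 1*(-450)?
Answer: 456 + 11*sqrt(2) ≈ 471.56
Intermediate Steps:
(sqrt(6 - 4)*11 + 6) - 1*(-450) = (sqrt(2)*11 + 6) + 450 = (11*sqrt(2) + 6) + 450 = (6 + 11*sqrt(2)) + 450 = 456 + 11*sqrt(2)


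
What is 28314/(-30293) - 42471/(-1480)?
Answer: 1244669283/44833640 ≈ 27.762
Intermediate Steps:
28314/(-30293) - 42471/(-1480) = 28314*(-1/30293) - 42471*(-1/1480) = -28314/30293 + 42471/1480 = 1244669283/44833640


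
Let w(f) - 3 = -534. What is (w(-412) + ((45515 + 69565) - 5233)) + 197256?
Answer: 306572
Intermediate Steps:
w(f) = -531 (w(f) = 3 - 534 = -531)
(w(-412) + ((45515 + 69565) - 5233)) + 197256 = (-531 + ((45515 + 69565) - 5233)) + 197256 = (-531 + (115080 - 5233)) + 197256 = (-531 + 109847) + 197256 = 109316 + 197256 = 306572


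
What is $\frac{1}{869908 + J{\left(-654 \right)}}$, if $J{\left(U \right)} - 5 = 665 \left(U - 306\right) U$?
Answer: $\frac{1}{418383513} \approx 2.3902 \cdot 10^{-9}$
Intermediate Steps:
$J{\left(U \right)} = 5 + U \left(-203490 + 665 U\right)$ ($J{\left(U \right)} = 5 + 665 \left(U - 306\right) U = 5 + 665 \left(-306 + U\right) U = 5 + \left(-203490 + 665 U\right) U = 5 + U \left(-203490 + 665 U\right)$)
$\frac{1}{869908 + J{\left(-654 \right)}} = \frac{1}{869908 + \left(5 - -133082460 + 665 \left(-654\right)^{2}\right)} = \frac{1}{869908 + \left(5 + 133082460 + 665 \cdot 427716\right)} = \frac{1}{869908 + \left(5 + 133082460 + 284431140\right)} = \frac{1}{869908 + 417513605} = \frac{1}{418383513}$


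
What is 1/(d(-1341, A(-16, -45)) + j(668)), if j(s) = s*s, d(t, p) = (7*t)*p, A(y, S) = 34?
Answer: 1/127066 ≈ 7.8699e-6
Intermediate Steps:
d(t, p) = 7*p*t
j(s) = s²
1/(d(-1341, A(-16, -45)) + j(668)) = 1/(7*34*(-1341) + 668²) = 1/(-319158 + 446224) = 1/127066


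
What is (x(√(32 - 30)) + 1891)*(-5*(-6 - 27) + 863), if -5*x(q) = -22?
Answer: 9742356/5 ≈ 1.9485e+6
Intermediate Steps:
x(q) = 22/5 (x(q) = -⅕*(-22) = 22/5)
(x(√(32 - 30)) + 1891)*(-5*(-6 - 27) + 863) = (22/5 + 1891)*(-5*(-6 - 27) + 863) = 9477*(-5*(-33) + 863)/5 = 9477*(165 + 863)/5 = (9477/5)*1028 = 9742356/5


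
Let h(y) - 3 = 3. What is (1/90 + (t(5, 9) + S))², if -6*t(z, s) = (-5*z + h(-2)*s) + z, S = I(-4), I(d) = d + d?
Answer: 1510441/8100 ≈ 186.47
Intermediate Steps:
h(y) = 6 (h(y) = 3 + 3 = 6)
I(d) = 2*d
S = -8 (S = 2*(-4) = -8)
t(z, s) = -s + 2*z/3 (t(z, s) = -((-5*z + 6*s) + z)/6 = -(-4*z + 6*s)/6 = -s + 2*z/3)
(1/90 + (t(5, 9) + S))² = (1/90 + ((-1*9 + (⅔)*5) - 8))² = (1/90 + ((-9 + 10/3) - 8))² = (1/90 + (-17/3 - 8))² = (1/90 - 41/3)² = (-1229/90)² = 1510441/8100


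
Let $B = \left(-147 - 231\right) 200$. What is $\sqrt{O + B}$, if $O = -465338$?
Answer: $i \sqrt{540938} \approx 735.48 i$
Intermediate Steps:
$B = -75600$ ($B = \left(-378\right) 200 = -75600$)
$\sqrt{O + B} = \sqrt{-465338 - 75600} = \sqrt{-540938} = i \sqrt{540938}$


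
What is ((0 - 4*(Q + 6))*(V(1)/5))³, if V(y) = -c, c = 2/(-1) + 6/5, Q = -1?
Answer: -4096/125 ≈ -32.768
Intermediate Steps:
c = -⅘ (c = 2*(-1) + 6*(⅕) = -2 + 6/5 = -⅘ ≈ -0.80000)
V(y) = ⅘ (V(y) = -1*(-⅘) = ⅘)
((0 - 4*(Q + 6))*(V(1)/5))³ = ((0 - 4*(-1 + 6))*((⅘)/5))³ = ((0 - 4*5)*((⅘)*(⅕)))³ = ((0 - 20)*(4/25))³ = (-20*4/25)³ = (-16/5)³ = -4096/125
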